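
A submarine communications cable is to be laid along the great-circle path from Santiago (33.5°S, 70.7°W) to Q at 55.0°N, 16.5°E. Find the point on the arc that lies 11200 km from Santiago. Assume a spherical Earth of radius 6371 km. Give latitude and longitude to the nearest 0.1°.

Convert each endpoint to a unit vector on the sphere (x = cos φ cos λ, y = cos φ sin λ, z = sin φ).
The central angle between the endpoints is δ = arccos(p₁·p₂) ≈ 2.014 rad (115.4°). The total great-circle distance is δ·R ≈ 2.014 × 6371 ≈ 12831 km, so the target fraction is f = 11200/12831 ≈ 0.873.
Interpolate at f ≈ 0.873 with slerp weights a = sin((1−f)δ)/sin δ ≈ 0.280, b = sin(fδ)/sin δ ≈ 1.088.
p = a·p₁ + b·p₂ ≈ (0.675, -0.043, 0.736); φ = arcsin(p_z) ≈ 47.41°, λ = atan2(p_y, p_x) ≈ -3.67°.

≈ 47.4°N, 3.7°W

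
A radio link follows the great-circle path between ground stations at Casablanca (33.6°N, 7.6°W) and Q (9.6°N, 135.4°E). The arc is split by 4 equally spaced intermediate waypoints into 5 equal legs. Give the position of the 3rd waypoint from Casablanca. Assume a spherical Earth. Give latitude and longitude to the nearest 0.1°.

Convert each endpoint to a unit vector on the sphere (x = cos φ cos λ, y = cos φ sin λ, z = sin φ).
The central angle between the endpoints is δ = arccos(p₁·p₂) ≈ 2.170 rad (124.3°).
Interpolate at f = 3/5 with slerp weights a = sin((1−f)δ)/sin δ ≈ 0.924, b = sin(fδ)/sin δ ≈ 1.167.
p = a·p₁ + b·p₂ ≈ (-0.057, 0.706, 0.706); φ = arcsin(p_z) ≈ 44.89°, λ = atan2(p_y, p_x) ≈ 94.60°.

≈ (44.9°N, 94.6°E)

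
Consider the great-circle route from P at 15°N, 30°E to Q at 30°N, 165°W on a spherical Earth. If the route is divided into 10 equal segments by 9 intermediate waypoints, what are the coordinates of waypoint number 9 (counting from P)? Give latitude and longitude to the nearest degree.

≈ 42°N, 171°W

Write both endpoints as unit vectors p₁, p₂ with components (cos φ cos λ, cos φ sin λ, sin φ).
The central angle between the endpoints is δ = arccos(p₁·p₂) ≈ 2.317 rad (132.7°).
Interpolate at f = 9/10 with slerp weights a = sin((1−f)δ)/sin δ ≈ 0.313, b = sin(fδ)/sin δ ≈ 1.185.
p = a·p₁ + b·p₂ ≈ (-0.730, -0.115, 0.674); φ = arcsin(p_z) ≈ 42.35°, λ = atan2(p_y, p_x) ≈ -171.07°.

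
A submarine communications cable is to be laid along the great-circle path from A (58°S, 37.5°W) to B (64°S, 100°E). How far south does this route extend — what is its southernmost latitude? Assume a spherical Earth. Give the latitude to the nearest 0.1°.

The great circle lies in the plane with unit normal n̂ = (p₁ × p₂)/|p₁ × p₂|.
Here n̂_z ≈ +0.195; the vertex latitude is φ_max = arccos|n̂_z| ≈ 78.8°.
Check via Clairaut: cos φ_max = |cos φ₁| · sin C = cos(58.0°)·sin(158.5°) ≈ 0.195, again giving ≈ 78.8°.

≈ 78.8°S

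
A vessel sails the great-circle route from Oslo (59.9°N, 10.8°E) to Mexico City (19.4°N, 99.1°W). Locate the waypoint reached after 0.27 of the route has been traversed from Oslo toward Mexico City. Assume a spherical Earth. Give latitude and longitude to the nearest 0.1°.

Convert each endpoint to a unit vector on the sphere (x = cos φ cos λ, y = cos φ sin λ, z = sin φ).
The central angle between the endpoints is δ = arccos(p₁·p₂) ≈ 1.444 rad (82.7°).
Interpolate at f = 0.27 with slerp weights a = sin((1−f)δ)/sin δ ≈ 0.877, b = sin(fδ)/sin δ ≈ 0.383.
p = a·p₁ + b·p₂ ≈ (0.375, -0.274, 0.886); φ = arcsin(p_z) ≈ 62.33°, λ = atan2(p_y, p_x) ≈ -36.23°.

≈ 62.3°N, 36.2°W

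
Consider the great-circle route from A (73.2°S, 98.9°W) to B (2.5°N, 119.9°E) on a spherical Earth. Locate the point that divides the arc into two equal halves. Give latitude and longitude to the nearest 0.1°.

≈ (49.0°S, 133.1°E)

Convert each endpoint to a unit vector on the sphere (x = cos φ cos λ, y = cos φ sin λ, z = sin φ).
The central angle between the endpoints is δ = arccos(p₁·p₂) ≈ 1.841 rad (105.5°).
Interpolate at f = 1/2 with slerp weights a = sin((1−f)δ)/sin δ ≈ 0.826, b = sin(fδ)/sin δ ≈ 0.826.
p = a·p₁ + b·p₂ ≈ (-0.448, 0.479, -0.755); φ = arcsin(p_z) ≈ -48.98°, λ = atan2(p_y, p_x) ≈ 133.07°.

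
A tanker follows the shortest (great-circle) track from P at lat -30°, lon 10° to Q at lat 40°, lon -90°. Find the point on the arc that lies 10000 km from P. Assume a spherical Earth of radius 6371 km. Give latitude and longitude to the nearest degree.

The haversine formula gives a central angle δ ≈ 2.023 rad (115.9°) between the endpoints. The total great-circle distance is δ·R ≈ 2.023 × 6371 ≈ 12886 km, so the target fraction is f = 10000/12886 ≈ 0.776.
Interpolate at f ≈ 0.776 with slerp weights a = sin((1−f)δ)/sin δ ≈ 0.486, b = sin(fδ)/sin δ ≈ 1.112.
p = a·p₁ + b·p₂ ≈ (0.415, -0.778, 0.471); φ = arcsin(p_z) ≈ 28.11°, λ = atan2(p_y, p_x) ≈ -61.94°.

≈ lat 28°, lon -62°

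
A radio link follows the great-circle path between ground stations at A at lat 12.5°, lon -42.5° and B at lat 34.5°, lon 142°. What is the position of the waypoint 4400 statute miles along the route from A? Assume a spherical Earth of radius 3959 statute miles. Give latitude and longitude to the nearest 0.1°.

From cos δ = sin φ₁ sin φ₂ + cos φ₁ cos φ₂ cos Δλ, the central angle is δ ≈ 2.318 rad (132.8°). The total great-circle distance is δ·R ≈ 2.318 × 3959 ≈ 9177 mi, so the target fraction is f = 4400/9177 ≈ 0.479.
Interpolate at f ≈ 0.479 with slerp weights a = sin((1−f)δ)/sin δ ≈ 1.274, b = sin(fδ)/sin δ ≈ 1.222.
p = a·p₁ + b·p₂ ≈ (0.123, -0.220, 0.968); φ = arcsin(p_z) ≈ 75.38°, λ = atan2(p_y, p_x) ≈ -60.74°.

≈ lat 75.4°, lon -60.7°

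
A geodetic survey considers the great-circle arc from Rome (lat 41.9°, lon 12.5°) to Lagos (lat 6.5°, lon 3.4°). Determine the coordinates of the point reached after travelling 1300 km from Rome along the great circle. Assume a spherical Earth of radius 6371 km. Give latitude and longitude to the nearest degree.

≈ lat 31°, lon 9°

Write both endpoints as unit vectors p₁, p₂ with components (cos φ cos λ, cos φ sin λ, sin φ).
The central angle between the endpoints is δ = arccos(p₁·p₂) ≈ 0.634 rad (36.3°). The total great-circle distance is δ·R ≈ 0.634 × 6371 ≈ 4038 km, so the target fraction is f = 1300/4038 ≈ 0.322.
Interpolate at f ≈ 0.322 with slerp weights a = sin((1−f)δ)/sin δ ≈ 0.704, b = sin(fδ)/sin δ ≈ 0.342.
p = a·p₁ + b·p₂ ≈ (0.851, 0.133, 0.509); φ = arcsin(p_z) ≈ 30.57°, λ = atan2(p_y, p_x) ≈ 8.92°.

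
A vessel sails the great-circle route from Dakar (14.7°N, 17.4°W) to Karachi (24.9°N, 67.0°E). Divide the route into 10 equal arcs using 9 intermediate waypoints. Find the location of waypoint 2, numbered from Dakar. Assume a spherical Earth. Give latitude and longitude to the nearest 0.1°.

Convert each endpoint to a unit vector on the sphere (x = cos φ cos λ, y = cos φ sin λ, z = sin φ).
The central angle between the endpoints is δ = arccos(p₁·p₂) ≈ 1.377 rad (78.9°).
Interpolate at f = 2/10 with slerp weights a = sin((1−f)δ)/sin δ ≈ 0.909, b = sin(fδ)/sin δ ≈ 0.277.
p = a·p₁ + b·p₂ ≈ (0.937, -0.032, 0.347); φ = arcsin(p_z) ≈ 20.32°, λ = atan2(p_y, p_x) ≈ -1.93°.

≈ 20.3°N, 1.9°W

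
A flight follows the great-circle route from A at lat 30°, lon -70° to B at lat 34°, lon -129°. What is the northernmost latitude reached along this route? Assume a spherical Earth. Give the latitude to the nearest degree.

The great circle lies in the plane with unit normal n̂ = (p₁ × p₂)/|p₁ × p₂|.
Here n̂_z ≈ -0.809; the vertex latitude is φ_max = arccos|n̂_z| ≈ 36.0°.

≈ 36°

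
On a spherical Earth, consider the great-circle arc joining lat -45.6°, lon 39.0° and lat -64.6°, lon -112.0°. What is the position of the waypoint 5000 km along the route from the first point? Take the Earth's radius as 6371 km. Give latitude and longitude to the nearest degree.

≈ lat -81°, lon -50°

Convert each endpoint to a unit vector on the sphere (x = cos φ cos λ, y = cos φ sin λ, z = sin φ).
The central angle between the endpoints is δ = arccos(p₁·p₂) ≈ 1.178 rad (67.5°). The total great-circle distance is δ·R ≈ 1.178 × 6371 ≈ 7504 km, so the target fraction is f = 5000/7504 ≈ 0.666.
Interpolate at f ≈ 0.666 with slerp weights a = sin((1−f)δ)/sin δ ≈ 0.415, b = sin(fδ)/sin δ ≈ 0.765.
p = a·p₁ + b·p₂ ≈ (0.103, -0.122, -0.987); φ = arcsin(p_z) ≈ -80.84°, λ = atan2(p_y, p_x) ≈ -49.89°.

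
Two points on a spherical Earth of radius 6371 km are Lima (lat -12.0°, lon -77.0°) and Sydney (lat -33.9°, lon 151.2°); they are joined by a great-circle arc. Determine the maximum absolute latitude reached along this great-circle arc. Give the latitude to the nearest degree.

≈ -48°

The great circle lies in the plane with unit normal n̂ = (p₁ × p₂)/|p₁ × p₂|.
Here n̂_z ≈ -0.669; the vertex latitude is φ_max = arccos|n̂_z| ≈ 48.0°.
Check via Clairaut: cos φ_max = |cos φ₁| · sin C = cos(12.0°)·sin(136.9°) ≈ 0.669, again giving ≈ 48.0°.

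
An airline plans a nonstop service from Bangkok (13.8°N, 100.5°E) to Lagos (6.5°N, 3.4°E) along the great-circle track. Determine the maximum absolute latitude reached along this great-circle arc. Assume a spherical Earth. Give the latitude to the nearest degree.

The great circle lies in the plane with unit normal n̂ = (p₁ × p₂)/|p₁ × p₂|.
Here n̂_z ≈ -0.962; the vertex latitude is φ_max = arccos|n̂_z| ≈ 15.9°.
Check via Clairaut: cos φ_max = |cos φ₁| · sin C = cos(13.8°)·sin(82.0°) ≈ 0.962, again giving ≈ 15.9°.

≈ 16°N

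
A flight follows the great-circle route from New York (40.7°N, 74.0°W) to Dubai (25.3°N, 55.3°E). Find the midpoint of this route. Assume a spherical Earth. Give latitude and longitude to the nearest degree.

Write both endpoints as unit vectors p₁, p₂ with components (cos φ cos λ, cos φ sin λ, sin φ).
The central angle between the endpoints is δ = arccos(p₁·p₂) ≈ 1.727 rad (98.9°).
Interpolate at f = 1/2 with slerp weights a = sin((1−f)δ)/sin δ ≈ 0.769, b = sin(fδ)/sin δ ≈ 0.769.
p = a·p₁ + b·p₂ ≈ (0.557, 0.011, 0.831); φ = arcsin(p_z) ≈ 56.16°, λ = atan2(p_y, p_x) ≈ 1.15°.

≈ 56°N, 1°E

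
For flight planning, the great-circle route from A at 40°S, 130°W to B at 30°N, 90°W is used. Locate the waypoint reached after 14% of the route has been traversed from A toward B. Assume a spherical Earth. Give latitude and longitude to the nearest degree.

The haversine formula gives a central angle δ ≈ 1.383 rad (79.2°) between the endpoints.
Interpolate at f = 0.14 with slerp weights a = sin((1−f)δ)/sin δ ≈ 0.945, b = sin(fδ)/sin δ ≈ 0.196.
p = a·p₁ + b·p₂ ≈ (-0.465, -0.724, -0.509); φ = arcsin(p_z) ≈ -30.62°, λ = atan2(p_y, p_x) ≈ -122.72°.

≈ 31°S, 123°W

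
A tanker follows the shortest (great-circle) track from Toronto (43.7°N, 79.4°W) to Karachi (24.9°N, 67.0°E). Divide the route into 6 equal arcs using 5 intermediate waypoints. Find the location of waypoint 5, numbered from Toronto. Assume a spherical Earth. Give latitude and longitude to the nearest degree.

Convert each endpoint to a unit vector on the sphere (x = cos φ cos λ, y = cos φ sin λ, z = sin φ).
The central angle between the endpoints is δ = arccos(p₁·p₂) ≈ 1.829 rad (104.8°).
Interpolate at f = 5/6 with slerp weights a = sin((1−f)δ)/sin δ ≈ 0.310, b = sin(fδ)/sin δ ≈ 1.033.
p = a·p₁ + b·p₂ ≈ (0.407, 0.642, 0.649); φ = arcsin(p_z) ≈ 40.50°, λ = atan2(p_y, p_x) ≈ 57.60°.

≈ 41°N, 58°E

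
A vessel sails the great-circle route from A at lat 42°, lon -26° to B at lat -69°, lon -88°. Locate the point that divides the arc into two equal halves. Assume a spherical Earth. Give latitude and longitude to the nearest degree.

≈ lat -15°, lon -45°

Convert each endpoint to a unit vector on the sphere (x = cos φ cos λ, y = cos φ sin λ, z = sin φ).
The central angle between the endpoints is δ = arccos(p₁·p₂) ≈ 2.094 rad (120.0°).
Interpolate at f = 1/2 with slerp weights a = sin((1−f)δ)/sin δ ≈ 1.000, b = sin(fδ)/sin δ ≈ 1.000.
p = a·p₁ + b·p₂ ≈ (0.680, -0.684, -0.264); φ = arcsin(p_z) ≈ -15.33°, λ = atan2(p_y, p_x) ≈ -45.15°.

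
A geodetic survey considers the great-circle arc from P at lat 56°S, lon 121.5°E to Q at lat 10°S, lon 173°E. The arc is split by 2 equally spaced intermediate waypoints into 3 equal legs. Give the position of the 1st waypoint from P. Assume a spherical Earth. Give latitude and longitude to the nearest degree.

≈ lat 43°S, lon 146°E

Convert each endpoint to a unit vector on the sphere (x = cos φ cos λ, y = cos φ sin λ, z = sin φ).
The central angle between the endpoints is δ = arccos(p₁·p₂) ≈ 1.062 rad (60.9°).
Interpolate at f = 1/3 with slerp weights a = sin((1−f)δ)/sin δ ≈ 0.745, b = sin(fδ)/sin δ ≈ 0.397.
p = a·p₁ + b·p₂ ≈ (-0.606, 0.403, -0.686); φ = arcsin(p_z) ≈ -43.34°, λ = atan2(p_y, p_x) ≈ 146.38°.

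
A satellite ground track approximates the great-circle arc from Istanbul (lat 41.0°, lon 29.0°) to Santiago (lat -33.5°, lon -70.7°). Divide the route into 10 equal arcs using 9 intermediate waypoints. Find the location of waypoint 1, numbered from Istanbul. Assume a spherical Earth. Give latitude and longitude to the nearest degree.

≈ lat 36°, lon 15°

Write both endpoints as unit vectors p₁, p₂ with components (cos φ cos λ, cos φ sin λ, sin φ).
The central angle between the endpoints is δ = arccos(p₁·p₂) ≈ 2.058 rad (117.9°).
Interpolate at f = 1/10 with slerp weights a = sin((1−f)δ)/sin δ ≈ 1.087, b = sin(fδ)/sin δ ≈ 0.231.
p = a·p₁ + b·p₂ ≈ (0.781, 0.216, 0.586); φ = arcsin(p_z) ≈ 35.85°, λ = atan2(p_y, p_x) ≈ 15.44°.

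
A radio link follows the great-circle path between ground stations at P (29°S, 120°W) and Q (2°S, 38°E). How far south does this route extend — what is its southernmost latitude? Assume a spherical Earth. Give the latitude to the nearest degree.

≈ 57°S

The great circle lies in the plane with unit normal n̂ = (p₁ × p₂)/|p₁ × p₂|.
Here n̂_z ≈ +0.538; the vertex latitude is φ_max = arccos|n̂_z| ≈ 57.4°.
Check via Clairaut: cos φ_max = |cos φ₁| · sin C = cos(29.0°)·sin(142.0°) ≈ 0.538, again giving ≈ 57.4°.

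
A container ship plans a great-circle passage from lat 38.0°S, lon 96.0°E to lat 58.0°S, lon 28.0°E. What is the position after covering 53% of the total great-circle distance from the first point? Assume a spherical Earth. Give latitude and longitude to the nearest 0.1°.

≈ lat 53.7°S, lon 67.4°E

Convert each endpoint to a unit vector on the sphere (x = cos φ cos λ, y = cos φ sin λ, z = sin φ).
The central angle between the endpoints is δ = arccos(p₁·p₂) ≈ 0.825 rad (47.3°).
Interpolate at f = 0.53 with slerp weights a = sin((1−f)δ)/sin δ ≈ 0.515, b = sin(fδ)/sin δ ≈ 0.576.
p = a·p₁ + b·p₂ ≈ (0.227, 0.547, -0.806); φ = arcsin(p_z) ≈ -53.69°, λ = atan2(p_y, p_x) ≈ 67.43°.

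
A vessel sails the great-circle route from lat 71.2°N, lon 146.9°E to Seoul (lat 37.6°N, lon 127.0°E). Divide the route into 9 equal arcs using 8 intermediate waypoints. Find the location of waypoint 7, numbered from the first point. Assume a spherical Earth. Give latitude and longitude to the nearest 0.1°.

Write both endpoints as unit vectors p₁, p₂ with components (cos φ cos λ, cos φ sin λ, sin φ).
The central angle between the endpoints is δ = arccos(p₁·p₂) ≈ 0.613 rad (35.1°).
Interpolate at f = 7/9 with slerp weights a = sin((1−f)δ)/sin δ ≈ 0.236, b = sin(fδ)/sin δ ≈ 0.798.
p = a·p₁ + b·p₂ ≈ (-0.444, 0.546, 0.710); φ = arcsin(p_z) ≈ 45.25°, λ = atan2(p_y, p_x) ≈ 129.11°.

≈ lat 45.2°N, lon 129.1°E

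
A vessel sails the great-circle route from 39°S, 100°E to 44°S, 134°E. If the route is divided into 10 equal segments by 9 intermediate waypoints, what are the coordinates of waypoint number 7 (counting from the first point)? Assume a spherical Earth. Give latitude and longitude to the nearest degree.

Write both endpoints as unit vectors p₁, p₂ with components (cos φ cos λ, cos φ sin λ, sin φ).
The central angle between the endpoints is δ = arccos(p₁·p₂) ≈ 0.450 rad (25.8°).
Interpolate at f = 7/10 with slerp weights a = sin((1−f)δ)/sin δ ≈ 0.309, b = sin(fδ)/sin δ ≈ 0.712.
p = a·p₁ + b·p₂ ≈ (-0.398, 0.605, -0.689); φ = arcsin(p_z) ≈ -43.59°, λ = atan2(p_y, p_x) ≈ 123.30°.

≈ 44°S, 123°E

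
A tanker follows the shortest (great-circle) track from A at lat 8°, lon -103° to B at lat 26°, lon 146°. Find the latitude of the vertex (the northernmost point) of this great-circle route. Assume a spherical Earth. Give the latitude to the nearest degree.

The great circle lies in the plane with unit normal n̂ = (p₁ × p₂)/|p₁ × p₂|.
Here n̂_z ≈ -0.860; the vertex latitude is φ_max = arccos|n̂_z| ≈ 30.7°.

≈ 31°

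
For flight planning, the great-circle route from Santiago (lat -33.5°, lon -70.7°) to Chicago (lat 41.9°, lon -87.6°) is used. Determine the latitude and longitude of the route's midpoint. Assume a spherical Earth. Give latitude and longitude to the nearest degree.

≈ lat 4°, lon -79°

Convert each endpoint to a unit vector on the sphere (x = cos φ cos λ, y = cos φ sin λ, z = sin φ).
The central angle between the endpoints is δ = arccos(p₁·p₂) ≈ 1.344 rad (77.0°).
Interpolate at f = 1/2 with slerp weights a = sin((1−f)δ)/sin δ ≈ 0.639, b = sin(fδ)/sin δ ≈ 0.639.
p = a·p₁ + b·p₂ ≈ (0.196, -0.978, 0.074); φ = arcsin(p_z) ≈ 4.25°, λ = atan2(p_y, p_x) ≈ -78.67°.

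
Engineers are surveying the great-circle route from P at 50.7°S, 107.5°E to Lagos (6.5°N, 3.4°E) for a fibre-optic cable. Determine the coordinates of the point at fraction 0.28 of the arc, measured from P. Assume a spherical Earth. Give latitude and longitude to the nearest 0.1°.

Write both endpoints as unit vectors p₁, p₂ with components (cos φ cos λ, cos φ sin λ, sin φ).
The central angle between the endpoints is δ = arccos(p₁·p₂) ≈ 1.814 rad (103.9°).
Interpolate at f = 0.28 with slerp weights a = sin((1−f)δ)/sin δ ≈ 0.994, b = sin(fδ)/sin δ ≈ 0.501.
p = a·p₁ + b·p₂ ≈ (0.308, 0.630, -0.713); φ = arcsin(p_z) ≈ -45.47°, λ = atan2(p_y, p_x) ≈ 63.98°.

≈ 45.5°S, 64.0°E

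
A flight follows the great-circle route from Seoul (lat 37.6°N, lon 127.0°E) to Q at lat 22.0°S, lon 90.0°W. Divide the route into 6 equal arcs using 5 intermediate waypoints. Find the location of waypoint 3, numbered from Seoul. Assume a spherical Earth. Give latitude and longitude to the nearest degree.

Convert each endpoint to a unit vector on the sphere (x = cos φ cos λ, y = cos φ sin λ, z = sin φ).
The central angle between the endpoints is δ = arccos(p₁·p₂) ≈ 2.524 rad (144.6°).
Interpolate at f = 3/6 with slerp weights a = sin((1−f)δ)/sin δ ≈ 1.645, b = sin(fδ)/sin δ ≈ 1.645.
p = a·p₁ + b·p₂ ≈ (-0.784, -0.484, 0.387); φ = arcsin(p_z) ≈ 22.80°, λ = atan2(p_y, p_x) ≈ -148.30°.

≈ lat 23°N, lon 148°W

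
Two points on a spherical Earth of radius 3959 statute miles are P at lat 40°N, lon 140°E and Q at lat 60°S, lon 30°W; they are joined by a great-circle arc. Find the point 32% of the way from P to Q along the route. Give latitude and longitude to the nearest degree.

≈ lat 10°S, lon 129°E

From cos δ = sin φ₁ sin φ₂ + cos φ₁ cos φ₂ cos Δλ, the central angle is δ ≈ 2.776 rad (159.0°).
Interpolate at f = 0.32 with slerp weights a = sin((1−f)δ)/sin δ ≈ 2.657, b = sin(fδ)/sin δ ≈ 2.170.
p = a·p₁ + b·p₂ ≈ (-0.620, 0.766, -0.171); φ = arcsin(p_z) ≈ -9.86°, λ = atan2(p_y, p_x) ≈ 128.98°.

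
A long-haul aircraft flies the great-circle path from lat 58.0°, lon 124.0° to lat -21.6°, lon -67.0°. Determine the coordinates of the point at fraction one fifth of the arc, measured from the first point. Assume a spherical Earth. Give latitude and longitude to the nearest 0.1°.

Write both endpoints as unit vectors p₁, p₂ with components (cos φ cos λ, cos φ sin λ, sin φ).
The central angle between the endpoints is δ = arccos(p₁·p₂) ≈ 2.491 rad (142.7°).
Interpolate at f = 1/5 with slerp weights a = sin((1−f)δ)/sin δ ≈ 1.507, b = sin(fδ)/sin δ ≈ 0.789.
p = a·p₁ + b·p₂ ≈ (-0.160, -0.014, 0.987); φ = arcsin(p_z) ≈ 80.78°, λ = atan2(p_y, p_x) ≈ -175.13°.

≈ lat 80.8°, lon -175.1°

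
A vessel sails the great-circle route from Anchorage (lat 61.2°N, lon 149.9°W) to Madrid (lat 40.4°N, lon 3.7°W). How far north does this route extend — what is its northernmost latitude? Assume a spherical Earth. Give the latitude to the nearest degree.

≈ 78°N

The great circle lies in the plane with unit normal n̂ = (p₁ × p₂)/|p₁ × p₂|.
Here n̂_z ≈ +0.212; the vertex latitude is φ_max = arccos|n̂_z| ≈ 77.8°.
Check via Clairaut: cos φ_max = |cos φ₁| · sin C = cos(61.2°)·sin(26.0°) ≈ 0.212, again giving ≈ 77.8°.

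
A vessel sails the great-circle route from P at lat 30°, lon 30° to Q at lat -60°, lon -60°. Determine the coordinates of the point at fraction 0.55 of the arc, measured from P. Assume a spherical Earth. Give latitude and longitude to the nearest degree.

Write both endpoints as unit vectors p₁, p₂ with components (cos φ cos λ, cos φ sin λ, sin φ).
The central angle between the endpoints is δ = arccos(p₁·p₂) ≈ 2.019 rad (115.7°).
Interpolate at f = 0.55 with slerp weights a = sin((1−f)δ)/sin δ ≈ 0.875, b = sin(fδ)/sin δ ≈ 0.994.
p = a·p₁ + b·p₂ ≈ (0.905, -0.052, -0.423); φ = arcsin(p_z) ≈ -25.04°, λ = atan2(p_y, p_x) ≈ -3.26°.

≈ lat -25°, lon -3°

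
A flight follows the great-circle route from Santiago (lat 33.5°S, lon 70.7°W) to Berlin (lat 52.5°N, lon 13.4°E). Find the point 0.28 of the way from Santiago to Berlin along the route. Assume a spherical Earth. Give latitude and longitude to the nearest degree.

≈ lat 8°S, lon 50°W

The haversine formula gives a central angle δ ≈ 1.967 rad (112.7°) between the endpoints.
Interpolate at f = 0.28 with slerp weights a = sin((1−f)δ)/sin δ ≈ 1.071, b = sin(fδ)/sin δ ≈ 0.567.
p = a·p₁ + b·p₂ ≈ (0.631, -0.763, -0.141); φ = arcsin(p_z) ≈ -8.11°, λ = atan2(p_y, p_x) ≈ -50.40°.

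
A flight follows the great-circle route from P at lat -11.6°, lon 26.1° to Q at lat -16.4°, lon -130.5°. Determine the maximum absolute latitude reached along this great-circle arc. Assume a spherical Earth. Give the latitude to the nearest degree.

≈ -51°

The great circle lies in the plane with unit normal n̂ = (p₁ × p₂)/|p₁ × p₂|.
Here n̂_z ≈ -0.630; the vertex latitude is φ_max = arccos|n̂_z| ≈ 50.9°.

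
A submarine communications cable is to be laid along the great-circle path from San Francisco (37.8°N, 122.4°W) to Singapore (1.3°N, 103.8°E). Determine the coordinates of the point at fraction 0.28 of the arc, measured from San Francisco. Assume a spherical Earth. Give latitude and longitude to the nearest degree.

≈ 48°N, 168°W

Write both endpoints as unit vectors p₁, p₂ with components (cos φ cos λ, cos φ sin λ, sin φ).
The central angle between the endpoints is δ = arccos(p₁·p₂) ≈ 2.133 rad (122.2°).
Interpolate at f = 0.28 with slerp weights a = sin((1−f)δ)/sin δ ≈ 1.181, b = sin(fδ)/sin δ ≈ 0.665.
p = a·p₁ + b·p₂ ≈ (-0.658, -0.143, 0.739); φ = arcsin(p_z) ≈ 47.64°, λ = atan2(p_y, p_x) ≈ -167.77°.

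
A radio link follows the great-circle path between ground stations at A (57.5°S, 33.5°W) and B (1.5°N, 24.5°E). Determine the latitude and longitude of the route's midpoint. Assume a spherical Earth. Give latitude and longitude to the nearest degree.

Convert each endpoint to a unit vector on the sphere (x = cos φ cos λ, y = cos φ sin λ, z = sin φ).
The central angle between the endpoints is δ = arccos(p₁·p₂) ≈ 1.305 rad (74.8°).
Interpolate at f = 1/2 with slerp weights a = sin((1−f)δ)/sin δ ≈ 0.629, b = sin(fδ)/sin δ ≈ 0.629.
p = a·p₁ + b·p₂ ≈ (0.854, 0.074, -0.514); φ = arcsin(p_z) ≈ -30.95°, λ = atan2(p_y, p_x) ≈ 4.97°.

≈ (31°S, 5°E)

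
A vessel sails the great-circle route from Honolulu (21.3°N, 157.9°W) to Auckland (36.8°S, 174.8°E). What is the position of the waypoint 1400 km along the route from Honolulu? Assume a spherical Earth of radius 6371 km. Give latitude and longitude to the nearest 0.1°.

The haversine formula gives a central angle δ ≈ 1.109 rad (63.6°) between the endpoints. The total great-circle distance is δ·R ≈ 1.109 × 6371 ≈ 7067 km, so the target fraction is f = 1400/7067 ≈ 0.198.
Interpolate at f ≈ 0.198 with slerp weights a = sin((1−f)δ)/sin δ ≈ 0.868, b = sin(fδ)/sin δ ≈ 0.243.
p = a·p₁ + b·p₂ ≈ (-0.943, -0.286, 0.169); φ = arcsin(p_z) ≈ 9.75°, λ = atan2(p_y, p_x) ≈ -163.11°.

≈ 9.7°N, 163.1°W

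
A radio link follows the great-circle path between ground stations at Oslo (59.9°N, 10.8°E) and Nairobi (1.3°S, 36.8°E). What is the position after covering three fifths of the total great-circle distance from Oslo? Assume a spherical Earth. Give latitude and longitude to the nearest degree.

Convert each endpoint to a unit vector on the sphere (x = cos φ cos λ, y = cos φ sin λ, z = sin φ).
The central angle between the endpoints is δ = arccos(p₁·p₂) ≈ 1.125 rad (64.5°).
Interpolate at f = 3/5 with slerp weights a = sin((1−f)δ)/sin δ ≈ 0.482, b = sin(fδ)/sin δ ≈ 0.693.
p = a·p₁ + b·p₂ ≈ (0.792, 0.460, 0.401); φ = arcsin(p_z) ≈ 23.66°, λ = atan2(p_y, p_x) ≈ 30.15°.

≈ 24°N, 30°E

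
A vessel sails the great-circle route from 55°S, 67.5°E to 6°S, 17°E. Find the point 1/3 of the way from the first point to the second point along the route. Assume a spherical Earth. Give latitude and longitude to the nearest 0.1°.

Write both endpoints as unit vectors p₁, p₂ with components (cos φ cos λ, cos φ sin λ, sin φ).
The central angle between the endpoints is δ = arccos(p₁·p₂) ≈ 1.106 rad (63.4°).
Interpolate at f = 1/3 with slerp weights a = sin((1−f)δ)/sin δ ≈ 0.752, b = sin(fδ)/sin δ ≈ 0.403.
p = a·p₁ + b·p₂ ≈ (0.548, 0.516, -0.658); φ = arcsin(p_z) ≈ -41.16°, λ = atan2(p_y, p_x) ≈ 43.24°.

≈ 41.2°S, 43.2°E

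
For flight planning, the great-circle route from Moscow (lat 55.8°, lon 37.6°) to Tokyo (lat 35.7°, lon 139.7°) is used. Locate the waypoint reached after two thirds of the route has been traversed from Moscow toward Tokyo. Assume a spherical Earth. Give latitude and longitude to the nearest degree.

≈ lat 52°, lon 118°

The haversine formula gives a central angle δ ≈ 1.173 rad (67.2°) between the endpoints.
Interpolate at f = 2/3 with slerp weights a = sin((1−f)δ)/sin δ ≈ 0.413, b = sin(fδ)/sin δ ≈ 0.764.
p = a·p₁ + b·p₂ ≈ (-0.289, 0.543, 0.788); φ = arcsin(p_z) ≈ 52.01°, λ = atan2(p_y, p_x) ≈ 118.04°.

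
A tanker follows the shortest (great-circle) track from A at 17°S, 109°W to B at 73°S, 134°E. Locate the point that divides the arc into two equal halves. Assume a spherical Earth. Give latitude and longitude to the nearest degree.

The haversine formula gives a central angle δ ≈ 1.418 rad (81.2°) between the endpoints.
Interpolate at f = 1/2 with slerp weights a = sin((1−f)δ)/sin δ ≈ 0.659, b = sin(fδ)/sin δ ≈ 0.659.
p = a·p₁ + b·p₂ ≈ (-0.339, -0.457, -0.822); φ = arcsin(p_z) ≈ -55.33°, λ = atan2(p_y, p_x) ≈ -126.55°.

≈ 55°S, 127°W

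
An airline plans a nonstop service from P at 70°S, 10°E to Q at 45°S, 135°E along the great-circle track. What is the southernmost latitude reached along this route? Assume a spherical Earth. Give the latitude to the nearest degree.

The great circle lies in the plane with unit normal n̂ = (p₁ × p₂)/|p₁ × p₂|.
Here n̂_z ≈ +0.233; the vertex latitude is φ_max = arccos|n̂_z| ≈ 76.5°.
Check via Clairaut: cos φ_max = |cos φ₁| · sin C = cos(70.0°)·sin(137.1°) ≈ 0.233, again giving ≈ 76.5°.

≈ 77°S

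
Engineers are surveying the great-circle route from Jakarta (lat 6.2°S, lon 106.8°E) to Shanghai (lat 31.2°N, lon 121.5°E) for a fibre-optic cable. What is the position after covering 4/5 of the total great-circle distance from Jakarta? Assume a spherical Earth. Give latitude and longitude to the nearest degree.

≈ lat 24°N, lon 118°E

Convert each endpoint to a unit vector on the sphere (x = cos φ cos λ, y = cos φ sin λ, z = sin φ).
The central angle between the endpoints is δ = arccos(p₁·p₂) ≈ 0.697 rad (40.0°).
Interpolate at f = 4/5 with slerp weights a = sin((1−f)δ)/sin δ ≈ 0.216, b = sin(fδ)/sin δ ≈ 0.824.
p = a·p₁ + b·p₂ ≈ (-0.431, 0.807, 0.404); φ = arcsin(p_z) ≈ 23.81°, λ = atan2(p_y, p_x) ≈ 118.08°.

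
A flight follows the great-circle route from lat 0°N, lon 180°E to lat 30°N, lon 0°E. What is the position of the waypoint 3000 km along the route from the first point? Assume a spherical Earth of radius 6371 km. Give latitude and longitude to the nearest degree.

Write both endpoints as unit vectors p₁, p₂ with components (cos φ cos λ, cos φ sin λ, sin φ).
The central angle between the endpoints is δ = arccos(p₁·p₂) ≈ 2.618 rad (150.0°). The total great-circle distance is δ·R ≈ 2.618 × 6371 ≈ 16679 km, so the target fraction is f = 3000/16679 ≈ 0.180.
Interpolate at f ≈ 0.180 with slerp weights a = sin((1−f)δ)/sin δ ≈ 1.677, b = sin(fδ)/sin δ ≈ 0.907.
p = a·p₁ + b·p₂ ≈ (-0.891, -0.000, 0.454); φ = arcsin(p_z) ≈ 26.98°, λ = atan2(p_y, p_x) ≈ -180.00°.

≈ lat 27°N, lon 180°E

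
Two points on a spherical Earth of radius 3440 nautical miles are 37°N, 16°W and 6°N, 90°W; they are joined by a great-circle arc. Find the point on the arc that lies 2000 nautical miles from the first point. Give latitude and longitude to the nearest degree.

≈ 28°N, 54°W

The haversine formula gives a central angle δ ≈ 1.285 rad (73.6°) between the endpoints. The total great-circle distance is δ·R ≈ 1.285 × 3440 ≈ 4421 nmi, so the target fraction is f = 2000/4421 ≈ 0.452.
Interpolate at f ≈ 0.452 with slerp weights a = sin((1−f)δ)/sin δ ≈ 0.674, b = sin(fδ)/sin δ ≈ 0.572.
p = a·p₁ + b·p₂ ≈ (0.518, -0.718, 0.466); φ = arcsin(p_z) ≈ 27.75°, λ = atan2(p_y, p_x) ≈ -54.20°.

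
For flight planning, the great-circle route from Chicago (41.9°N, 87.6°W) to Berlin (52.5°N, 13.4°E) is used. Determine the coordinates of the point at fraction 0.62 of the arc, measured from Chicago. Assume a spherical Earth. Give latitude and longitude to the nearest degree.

≈ (60°N, 29°W)

The haversine formula gives a central angle δ ≈ 1.111 rad (63.7°) between the endpoints.
Interpolate at f = 0.62 with slerp weights a = sin((1−f)δ)/sin δ ≈ 0.457, b = sin(fδ)/sin δ ≈ 0.709.
p = a·p₁ + b·p₂ ≈ (0.434, -0.240, 0.868); φ = arcsin(p_z) ≈ 60.25°, λ = atan2(p_y, p_x) ≈ -28.92°.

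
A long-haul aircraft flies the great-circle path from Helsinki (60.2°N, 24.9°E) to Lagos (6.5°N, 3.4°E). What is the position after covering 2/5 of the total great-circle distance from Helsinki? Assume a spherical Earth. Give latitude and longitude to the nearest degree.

From cos δ = sin φ₁ sin φ₂ + cos φ₁ cos φ₂ cos Δλ, the central angle is δ ≈ 0.979 rad (56.1°).
Interpolate at f = 2/5 with slerp weights a = sin((1−f)δ)/sin δ ≈ 0.668, b = sin(fδ)/sin δ ≈ 0.460.
p = a·p₁ + b·p₂ ≈ (0.757, 0.167, 0.632); φ = arcsin(p_z) ≈ 39.16°, λ = atan2(p_y, p_x) ≈ 12.43°.

≈ (39°N, 12°E)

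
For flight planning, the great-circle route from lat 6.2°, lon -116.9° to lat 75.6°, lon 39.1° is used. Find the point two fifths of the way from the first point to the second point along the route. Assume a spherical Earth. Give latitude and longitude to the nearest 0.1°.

Write both endpoints as unit vectors p₁, p₂ with components (cos φ cos λ, cos φ sin λ, sin φ).
The central angle between the endpoints is δ = arccos(p₁·p₂) ≈ 1.692 rad (97.0°).
Interpolate at f = 2/5 with slerp weights a = sin((1−f)δ)/sin δ ≈ 0.856, b = sin(fδ)/sin δ ≈ 0.631.
p = a·p₁ + b·p₂ ≈ (-0.263, -0.660, 0.704); φ = arcsin(p_z) ≈ 44.72°, λ = atan2(p_y, p_x) ≈ -111.75°.

≈ lat 44.7°, lon -111.7°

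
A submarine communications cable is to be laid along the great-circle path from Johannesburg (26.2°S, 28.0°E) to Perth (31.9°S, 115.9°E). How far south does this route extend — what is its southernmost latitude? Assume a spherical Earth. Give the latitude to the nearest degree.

The great circle lies in the plane with unit normal n̂ = (p₁ × p₂)/|p₁ × p₂|.
Here n̂_z ≈ +0.789; the vertex latitude is φ_max = arccos|n̂_z| ≈ 37.9°.
Check via Clairaut: cos φ_max = |cos φ₁| · sin C = cos(26.2°)·sin(118.5°) ≈ 0.789, again giving ≈ 37.9°.

≈ 38°S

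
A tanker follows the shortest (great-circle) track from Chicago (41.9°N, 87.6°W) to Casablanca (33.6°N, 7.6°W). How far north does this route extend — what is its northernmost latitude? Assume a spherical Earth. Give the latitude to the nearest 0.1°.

The great circle lies in the plane with unit normal n̂ = (p₁ × p₂)/|p₁ × p₂|.
Here n̂_z ≈ +0.695; the vertex latitude is φ_max = arccos|n̂_z| ≈ 46.0°.

≈ 46.0°N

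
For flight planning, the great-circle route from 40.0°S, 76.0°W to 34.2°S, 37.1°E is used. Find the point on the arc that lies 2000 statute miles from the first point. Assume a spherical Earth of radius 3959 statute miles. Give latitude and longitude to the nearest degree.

Write both endpoints as unit vectors p₁, p₂ with components (cos φ cos λ, cos φ sin λ, sin φ).
The central angle between the endpoints is δ = arccos(p₁·p₂) ≈ 1.458 rad (83.5°). The total great-circle distance is δ·R ≈ 1.458 × 3959 ≈ 5772 mi, so the target fraction is f = 2000/5772 ≈ 0.347.
Interpolate at f ≈ 0.347 with slerp weights a = sin((1−f)δ)/sin δ ≈ 0.820, b = sin(fδ)/sin δ ≈ 0.487.
p = a·p₁ + b·p₂ ≈ (0.473, -0.367, -0.801); φ = arcsin(p_z) ≈ -53.22°, λ = atan2(p_y, p_x) ≈ -37.76°.

≈ 53°S, 38°W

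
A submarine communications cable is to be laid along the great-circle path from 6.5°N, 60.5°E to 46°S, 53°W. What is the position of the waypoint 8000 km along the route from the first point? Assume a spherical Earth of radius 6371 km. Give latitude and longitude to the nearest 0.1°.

Write both endpoints as unit vectors p₁, p₂ with components (cos φ cos λ, cos φ sin λ, sin φ).
The central angle between the endpoints is δ = arccos(p₁·p₂) ≈ 1.935 rad (110.9°). The total great-circle distance is δ·R ≈ 1.935 × 6371 ≈ 12331 km, so the target fraction is f = 8000/12331 ≈ 0.649.
Interpolate at f ≈ 0.649 with slerp weights a = sin((1−f)δ)/sin δ ≈ 0.673, b = sin(fδ)/sin δ ≈ 1.018.
p = a·p₁ + b·p₂ ≈ (0.755, 0.017, -0.656); φ = arcsin(p_z) ≈ -40.99°, λ = atan2(p_y, p_x) ≈ 1.31°.

≈ 41.0°S, 1.3°E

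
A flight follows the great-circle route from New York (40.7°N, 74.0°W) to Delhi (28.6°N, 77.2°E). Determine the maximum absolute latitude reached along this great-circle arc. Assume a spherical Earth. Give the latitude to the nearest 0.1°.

≈ 70.5°N

The great circle lies in the plane with unit normal n̂ = (p₁ × p₂)/|p₁ × p₂|.
Here n̂_z ≈ +0.333; the vertex latitude is φ_max = arccos|n̂_z| ≈ 70.5°.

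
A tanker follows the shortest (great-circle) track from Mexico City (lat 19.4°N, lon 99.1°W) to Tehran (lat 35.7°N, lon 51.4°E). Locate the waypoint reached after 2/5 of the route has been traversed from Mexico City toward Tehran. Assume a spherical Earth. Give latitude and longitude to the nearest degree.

Write both endpoints as unit vectors p₁, p₂ with components (cos φ cos λ, cos φ sin λ, sin φ).
The central angle between the endpoints is δ = arccos(p₁·p₂) ≈ 2.063 rad (118.2°).
Interpolate at f = 2/5 with slerp weights a = sin((1−f)δ)/sin δ ≈ 1.073, b = sin(fδ)/sin δ ≈ 0.834.
p = a·p₁ + b·p₂ ≈ (0.262, -0.470, 0.843); φ = arcsin(p_z) ≈ 57.45°, λ = atan2(p_y, p_x) ≈ -60.81°.

≈ lat 57°N, lon 61°W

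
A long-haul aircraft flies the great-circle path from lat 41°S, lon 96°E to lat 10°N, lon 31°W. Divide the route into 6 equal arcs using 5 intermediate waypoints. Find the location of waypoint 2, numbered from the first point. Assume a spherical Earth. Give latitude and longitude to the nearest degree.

≈ lat 40°S, lon 40°E

The haversine formula gives a central angle δ ≈ 2.167 rad (124.1°) between the endpoints.
Interpolate at f = 2/6 with slerp weights a = sin((1−f)δ)/sin δ ≈ 1.199, b = sin(fδ)/sin δ ≈ 0.799.
p = a·p₁ + b·p₂ ≈ (0.580, 0.495, -0.648); φ = arcsin(p_z) ≈ -40.36°, λ = atan2(p_y, p_x) ≈ 40.47°.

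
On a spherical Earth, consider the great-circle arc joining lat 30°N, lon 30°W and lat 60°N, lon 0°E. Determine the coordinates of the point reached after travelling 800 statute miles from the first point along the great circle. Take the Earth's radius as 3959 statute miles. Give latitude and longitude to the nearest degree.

The haversine formula gives a central angle δ ≈ 0.630 rad (36.1°) between the endpoints. The total great-circle distance is δ·R ≈ 0.630 × 3959 ≈ 2494 mi, so the target fraction is f = 800/2494 ≈ 0.321.
Interpolate at f ≈ 0.321 with slerp weights a = sin((1−f)δ)/sin δ ≈ 0.704, b = sin(fδ)/sin δ ≈ 0.341.
p = a·p₁ + b·p₂ ≈ (0.699, -0.305, 0.647); φ = arcsin(p_z) ≈ 40.33°, λ = atan2(p_y, p_x) ≈ -23.59°.

≈ lat 40°N, lon 24°W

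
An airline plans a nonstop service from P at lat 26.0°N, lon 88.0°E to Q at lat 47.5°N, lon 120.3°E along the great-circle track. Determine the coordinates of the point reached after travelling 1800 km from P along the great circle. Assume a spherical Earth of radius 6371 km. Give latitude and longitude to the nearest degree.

Convert each endpoint to a unit vector on the sphere (x = cos φ cos λ, y = cos φ sin λ, z = sin φ).
The central angle between the endpoints is δ = arccos(p₁·p₂) ≈ 0.580 rad (33.2°). The total great-circle distance is δ·R ≈ 0.580 × 6371 ≈ 3695 km, so the target fraction is f = 1800/3695 ≈ 0.487.
Interpolate at f ≈ 0.487 with slerp weights a = sin((1−f)δ)/sin δ ≈ 0.535, b = sin(fδ)/sin δ ≈ 0.509.
p = a·p₁ + b·p₂ ≈ (-0.157, 0.777, 0.610); φ = arcsin(p_z) ≈ 37.55°, λ = atan2(p_y, p_x) ≈ 101.39°.

≈ lat 38°N, lon 101°E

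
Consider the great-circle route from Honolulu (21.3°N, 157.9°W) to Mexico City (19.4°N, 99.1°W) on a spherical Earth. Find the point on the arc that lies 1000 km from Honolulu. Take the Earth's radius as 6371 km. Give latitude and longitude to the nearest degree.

≈ (22°N, 148°W)

Write both endpoints as unit vectors p₁, p₂ with components (cos φ cos λ, cos φ sin λ, sin φ).
The central angle between the endpoints is δ = arccos(p₁·p₂) ≈ 0.957 rad (54.8°). The total great-circle distance is δ·R ≈ 0.957 × 6371 ≈ 6098 km, so the target fraction is f = 1000/6098 ≈ 0.164.
Interpolate at f ≈ 0.164 with slerp weights a = sin((1−f)δ)/sin δ ≈ 0.878, b = sin(fδ)/sin δ ≈ 0.191.
p = a·p₁ + b·p₂ ≈ (-0.786, -0.486, 0.382); φ = arcsin(p_z) ≈ 22.48°, λ = atan2(p_y, p_x) ≈ -148.29°.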